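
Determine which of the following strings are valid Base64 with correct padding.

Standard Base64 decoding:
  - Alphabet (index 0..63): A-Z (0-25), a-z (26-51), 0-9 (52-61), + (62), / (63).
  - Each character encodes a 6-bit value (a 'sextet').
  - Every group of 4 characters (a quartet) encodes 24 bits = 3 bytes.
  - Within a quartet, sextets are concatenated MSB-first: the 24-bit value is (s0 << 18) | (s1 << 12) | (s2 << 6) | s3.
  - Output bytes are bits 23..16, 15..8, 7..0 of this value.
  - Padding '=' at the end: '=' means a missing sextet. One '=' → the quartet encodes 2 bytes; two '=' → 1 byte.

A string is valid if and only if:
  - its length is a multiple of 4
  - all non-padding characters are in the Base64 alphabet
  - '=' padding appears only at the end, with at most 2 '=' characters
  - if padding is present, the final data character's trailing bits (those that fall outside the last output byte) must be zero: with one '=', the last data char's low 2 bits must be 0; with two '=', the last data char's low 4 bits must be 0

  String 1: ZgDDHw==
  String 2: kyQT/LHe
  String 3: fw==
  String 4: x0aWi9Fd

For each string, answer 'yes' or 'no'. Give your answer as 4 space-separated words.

String 1: 'ZgDDHw==' → valid
String 2: 'kyQT/LHe' → valid
String 3: 'fw==' → valid
String 4: 'x0aWi9Fd' → valid

Answer: yes yes yes yes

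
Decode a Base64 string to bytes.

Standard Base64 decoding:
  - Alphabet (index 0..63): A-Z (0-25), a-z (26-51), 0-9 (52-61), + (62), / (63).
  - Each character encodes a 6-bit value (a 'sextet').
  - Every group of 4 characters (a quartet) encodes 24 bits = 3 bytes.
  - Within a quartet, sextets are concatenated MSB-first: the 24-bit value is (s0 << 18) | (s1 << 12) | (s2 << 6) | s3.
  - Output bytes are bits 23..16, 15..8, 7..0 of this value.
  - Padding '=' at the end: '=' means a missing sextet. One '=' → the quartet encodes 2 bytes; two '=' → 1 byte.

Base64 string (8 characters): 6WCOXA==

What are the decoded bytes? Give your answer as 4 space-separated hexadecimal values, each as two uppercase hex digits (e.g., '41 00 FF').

After char 0 ('6'=58): chars_in_quartet=1 acc=0x3A bytes_emitted=0
After char 1 ('W'=22): chars_in_quartet=2 acc=0xE96 bytes_emitted=0
After char 2 ('C'=2): chars_in_quartet=3 acc=0x3A582 bytes_emitted=0
After char 3 ('O'=14): chars_in_quartet=4 acc=0xE9608E -> emit E9 60 8E, reset; bytes_emitted=3
After char 4 ('X'=23): chars_in_quartet=1 acc=0x17 bytes_emitted=3
After char 5 ('A'=0): chars_in_quartet=2 acc=0x5C0 bytes_emitted=3
Padding '==': partial quartet acc=0x5C0 -> emit 5C; bytes_emitted=4

Answer: E9 60 8E 5C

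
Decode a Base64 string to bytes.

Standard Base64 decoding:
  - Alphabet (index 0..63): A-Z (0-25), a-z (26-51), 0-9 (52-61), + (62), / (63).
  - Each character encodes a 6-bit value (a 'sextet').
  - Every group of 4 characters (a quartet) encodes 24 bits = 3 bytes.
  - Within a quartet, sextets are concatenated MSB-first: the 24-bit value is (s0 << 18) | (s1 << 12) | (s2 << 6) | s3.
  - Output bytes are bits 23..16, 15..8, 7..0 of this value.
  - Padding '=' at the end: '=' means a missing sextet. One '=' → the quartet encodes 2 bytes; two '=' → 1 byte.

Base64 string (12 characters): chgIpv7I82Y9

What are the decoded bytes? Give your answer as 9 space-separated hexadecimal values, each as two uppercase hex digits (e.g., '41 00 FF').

Answer: 72 18 08 A6 FE C8 F3 66 3D

Derivation:
After char 0 ('c'=28): chars_in_quartet=1 acc=0x1C bytes_emitted=0
After char 1 ('h'=33): chars_in_quartet=2 acc=0x721 bytes_emitted=0
After char 2 ('g'=32): chars_in_quartet=3 acc=0x1C860 bytes_emitted=0
After char 3 ('I'=8): chars_in_quartet=4 acc=0x721808 -> emit 72 18 08, reset; bytes_emitted=3
After char 4 ('p'=41): chars_in_quartet=1 acc=0x29 bytes_emitted=3
After char 5 ('v'=47): chars_in_quartet=2 acc=0xA6F bytes_emitted=3
After char 6 ('7'=59): chars_in_quartet=3 acc=0x29BFB bytes_emitted=3
After char 7 ('I'=8): chars_in_quartet=4 acc=0xA6FEC8 -> emit A6 FE C8, reset; bytes_emitted=6
After char 8 ('8'=60): chars_in_quartet=1 acc=0x3C bytes_emitted=6
After char 9 ('2'=54): chars_in_quartet=2 acc=0xF36 bytes_emitted=6
After char 10 ('Y'=24): chars_in_quartet=3 acc=0x3CD98 bytes_emitted=6
After char 11 ('9'=61): chars_in_quartet=4 acc=0xF3663D -> emit F3 66 3D, reset; bytes_emitted=9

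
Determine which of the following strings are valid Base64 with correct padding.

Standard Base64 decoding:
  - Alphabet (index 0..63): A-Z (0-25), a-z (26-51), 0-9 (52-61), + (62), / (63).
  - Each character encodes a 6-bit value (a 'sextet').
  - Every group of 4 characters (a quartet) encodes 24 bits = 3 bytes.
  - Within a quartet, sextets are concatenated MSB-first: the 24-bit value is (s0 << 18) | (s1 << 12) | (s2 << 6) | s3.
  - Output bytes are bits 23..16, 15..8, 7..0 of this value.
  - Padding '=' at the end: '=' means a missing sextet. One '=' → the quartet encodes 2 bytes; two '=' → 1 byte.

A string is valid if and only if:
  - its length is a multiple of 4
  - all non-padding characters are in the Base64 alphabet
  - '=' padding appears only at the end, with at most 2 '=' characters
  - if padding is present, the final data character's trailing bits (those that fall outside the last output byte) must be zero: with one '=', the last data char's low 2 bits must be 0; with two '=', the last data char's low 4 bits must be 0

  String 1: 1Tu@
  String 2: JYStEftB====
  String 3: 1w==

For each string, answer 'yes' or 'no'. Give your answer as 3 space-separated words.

Answer: no no yes

Derivation:
String 1: '1Tu@' → invalid (bad char(s): ['@'])
String 2: 'JYStEftB====' → invalid (4 pad chars (max 2))
String 3: '1w==' → valid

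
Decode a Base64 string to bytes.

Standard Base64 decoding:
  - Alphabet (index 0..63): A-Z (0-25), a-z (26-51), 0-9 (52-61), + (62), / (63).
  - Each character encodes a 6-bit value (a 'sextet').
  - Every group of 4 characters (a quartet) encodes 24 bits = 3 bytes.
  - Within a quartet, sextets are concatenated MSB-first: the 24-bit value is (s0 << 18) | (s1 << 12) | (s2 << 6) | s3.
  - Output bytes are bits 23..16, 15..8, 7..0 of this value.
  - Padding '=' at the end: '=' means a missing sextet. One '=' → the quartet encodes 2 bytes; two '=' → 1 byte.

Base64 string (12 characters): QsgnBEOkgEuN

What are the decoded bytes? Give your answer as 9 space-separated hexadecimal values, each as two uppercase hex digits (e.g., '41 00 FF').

Answer: 42 C8 27 04 43 A4 80 4B 8D

Derivation:
After char 0 ('Q'=16): chars_in_quartet=1 acc=0x10 bytes_emitted=0
After char 1 ('s'=44): chars_in_quartet=2 acc=0x42C bytes_emitted=0
After char 2 ('g'=32): chars_in_quartet=3 acc=0x10B20 bytes_emitted=0
After char 3 ('n'=39): chars_in_quartet=4 acc=0x42C827 -> emit 42 C8 27, reset; bytes_emitted=3
After char 4 ('B'=1): chars_in_quartet=1 acc=0x1 bytes_emitted=3
After char 5 ('E'=4): chars_in_quartet=2 acc=0x44 bytes_emitted=3
After char 6 ('O'=14): chars_in_quartet=3 acc=0x110E bytes_emitted=3
After char 7 ('k'=36): chars_in_quartet=4 acc=0x443A4 -> emit 04 43 A4, reset; bytes_emitted=6
After char 8 ('g'=32): chars_in_quartet=1 acc=0x20 bytes_emitted=6
After char 9 ('E'=4): chars_in_quartet=2 acc=0x804 bytes_emitted=6
After char 10 ('u'=46): chars_in_quartet=3 acc=0x2012E bytes_emitted=6
After char 11 ('N'=13): chars_in_quartet=4 acc=0x804B8D -> emit 80 4B 8D, reset; bytes_emitted=9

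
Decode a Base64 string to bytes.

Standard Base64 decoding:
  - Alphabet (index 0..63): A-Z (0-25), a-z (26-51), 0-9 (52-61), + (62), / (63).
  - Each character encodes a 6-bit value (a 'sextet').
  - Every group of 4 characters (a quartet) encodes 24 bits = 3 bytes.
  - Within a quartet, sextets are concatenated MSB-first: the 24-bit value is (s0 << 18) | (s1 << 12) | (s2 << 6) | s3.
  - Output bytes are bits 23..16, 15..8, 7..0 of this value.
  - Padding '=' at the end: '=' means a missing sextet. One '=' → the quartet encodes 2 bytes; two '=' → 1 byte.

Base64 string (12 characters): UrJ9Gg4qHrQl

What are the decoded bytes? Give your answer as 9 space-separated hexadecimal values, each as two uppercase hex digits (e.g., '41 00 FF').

Answer: 52 B2 7D 1A 0E 2A 1E B4 25

Derivation:
After char 0 ('U'=20): chars_in_quartet=1 acc=0x14 bytes_emitted=0
After char 1 ('r'=43): chars_in_quartet=2 acc=0x52B bytes_emitted=0
After char 2 ('J'=9): chars_in_quartet=3 acc=0x14AC9 bytes_emitted=0
After char 3 ('9'=61): chars_in_quartet=4 acc=0x52B27D -> emit 52 B2 7D, reset; bytes_emitted=3
After char 4 ('G'=6): chars_in_quartet=1 acc=0x6 bytes_emitted=3
After char 5 ('g'=32): chars_in_quartet=2 acc=0x1A0 bytes_emitted=3
After char 6 ('4'=56): chars_in_quartet=3 acc=0x6838 bytes_emitted=3
After char 7 ('q'=42): chars_in_quartet=4 acc=0x1A0E2A -> emit 1A 0E 2A, reset; bytes_emitted=6
After char 8 ('H'=7): chars_in_quartet=1 acc=0x7 bytes_emitted=6
After char 9 ('r'=43): chars_in_quartet=2 acc=0x1EB bytes_emitted=6
After char 10 ('Q'=16): chars_in_quartet=3 acc=0x7AD0 bytes_emitted=6
After char 11 ('l'=37): chars_in_quartet=4 acc=0x1EB425 -> emit 1E B4 25, reset; bytes_emitted=9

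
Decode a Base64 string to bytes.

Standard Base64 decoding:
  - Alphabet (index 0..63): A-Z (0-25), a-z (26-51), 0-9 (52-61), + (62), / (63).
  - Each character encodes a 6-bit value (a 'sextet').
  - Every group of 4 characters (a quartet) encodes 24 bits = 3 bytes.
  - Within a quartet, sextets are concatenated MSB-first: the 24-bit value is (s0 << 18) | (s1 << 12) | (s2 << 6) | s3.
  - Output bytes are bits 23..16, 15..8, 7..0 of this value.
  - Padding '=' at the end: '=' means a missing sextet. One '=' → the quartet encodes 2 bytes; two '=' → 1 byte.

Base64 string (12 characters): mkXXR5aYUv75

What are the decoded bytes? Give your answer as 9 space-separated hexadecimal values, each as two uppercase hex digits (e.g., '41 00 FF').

After char 0 ('m'=38): chars_in_quartet=1 acc=0x26 bytes_emitted=0
After char 1 ('k'=36): chars_in_quartet=2 acc=0x9A4 bytes_emitted=0
After char 2 ('X'=23): chars_in_quartet=3 acc=0x26917 bytes_emitted=0
After char 3 ('X'=23): chars_in_quartet=4 acc=0x9A45D7 -> emit 9A 45 D7, reset; bytes_emitted=3
After char 4 ('R'=17): chars_in_quartet=1 acc=0x11 bytes_emitted=3
After char 5 ('5'=57): chars_in_quartet=2 acc=0x479 bytes_emitted=3
After char 6 ('a'=26): chars_in_quartet=3 acc=0x11E5A bytes_emitted=3
After char 7 ('Y'=24): chars_in_quartet=4 acc=0x479698 -> emit 47 96 98, reset; bytes_emitted=6
After char 8 ('U'=20): chars_in_quartet=1 acc=0x14 bytes_emitted=6
After char 9 ('v'=47): chars_in_quartet=2 acc=0x52F bytes_emitted=6
After char 10 ('7'=59): chars_in_quartet=3 acc=0x14BFB bytes_emitted=6
After char 11 ('5'=57): chars_in_quartet=4 acc=0x52FEF9 -> emit 52 FE F9, reset; bytes_emitted=9

Answer: 9A 45 D7 47 96 98 52 FE F9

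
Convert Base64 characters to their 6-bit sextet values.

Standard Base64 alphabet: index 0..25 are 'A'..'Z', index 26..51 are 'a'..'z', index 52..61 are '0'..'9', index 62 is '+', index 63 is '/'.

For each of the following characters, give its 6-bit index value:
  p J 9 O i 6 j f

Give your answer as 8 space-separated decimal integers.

'p': a..z range, 26 + ord('p') − ord('a') = 41
'J': A..Z range, ord('J') − ord('A') = 9
'9': 0..9 range, 52 + ord('9') − ord('0') = 61
'O': A..Z range, ord('O') − ord('A') = 14
'i': a..z range, 26 + ord('i') − ord('a') = 34
'6': 0..9 range, 52 + ord('6') − ord('0') = 58
'j': a..z range, 26 + ord('j') − ord('a') = 35
'f': a..z range, 26 + ord('f') − ord('a') = 31

Answer: 41 9 61 14 34 58 35 31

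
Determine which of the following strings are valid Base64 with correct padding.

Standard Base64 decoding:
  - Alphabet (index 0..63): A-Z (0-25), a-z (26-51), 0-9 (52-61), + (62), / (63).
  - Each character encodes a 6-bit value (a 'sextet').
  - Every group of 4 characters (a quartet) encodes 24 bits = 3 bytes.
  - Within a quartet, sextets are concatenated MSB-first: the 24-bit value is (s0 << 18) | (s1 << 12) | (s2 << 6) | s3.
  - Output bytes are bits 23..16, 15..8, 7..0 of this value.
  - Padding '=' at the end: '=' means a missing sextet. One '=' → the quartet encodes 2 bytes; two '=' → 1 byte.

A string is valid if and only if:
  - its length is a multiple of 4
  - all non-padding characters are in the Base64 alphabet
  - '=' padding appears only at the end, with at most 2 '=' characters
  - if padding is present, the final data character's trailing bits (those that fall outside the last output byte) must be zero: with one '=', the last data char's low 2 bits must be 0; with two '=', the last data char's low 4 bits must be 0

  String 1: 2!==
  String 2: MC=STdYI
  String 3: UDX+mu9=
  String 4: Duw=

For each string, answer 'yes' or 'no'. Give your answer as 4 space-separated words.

Answer: no no no yes

Derivation:
String 1: '2!==' → invalid (bad char(s): ['!'])
String 2: 'MC=STdYI' → invalid (bad char(s): ['=']; '=' in middle)
String 3: 'UDX+mu9=' → invalid (bad trailing bits)
String 4: 'Duw=' → valid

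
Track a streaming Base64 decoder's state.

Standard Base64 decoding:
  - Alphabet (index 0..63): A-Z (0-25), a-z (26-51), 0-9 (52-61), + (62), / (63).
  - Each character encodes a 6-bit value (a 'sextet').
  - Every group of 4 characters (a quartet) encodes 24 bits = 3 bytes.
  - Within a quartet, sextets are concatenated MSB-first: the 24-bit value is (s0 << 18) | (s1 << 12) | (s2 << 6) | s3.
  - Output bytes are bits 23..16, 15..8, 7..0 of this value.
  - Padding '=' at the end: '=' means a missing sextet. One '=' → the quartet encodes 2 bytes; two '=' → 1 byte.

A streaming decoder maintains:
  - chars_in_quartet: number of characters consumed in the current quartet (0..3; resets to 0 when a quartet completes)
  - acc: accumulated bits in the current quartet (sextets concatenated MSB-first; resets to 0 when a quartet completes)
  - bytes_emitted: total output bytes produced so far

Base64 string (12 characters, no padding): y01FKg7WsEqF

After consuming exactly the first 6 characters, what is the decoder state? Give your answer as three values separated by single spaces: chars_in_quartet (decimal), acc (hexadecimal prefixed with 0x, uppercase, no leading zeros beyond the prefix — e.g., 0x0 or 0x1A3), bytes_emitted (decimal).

After char 0 ('y'=50): chars_in_quartet=1 acc=0x32 bytes_emitted=0
After char 1 ('0'=52): chars_in_quartet=2 acc=0xCB4 bytes_emitted=0
After char 2 ('1'=53): chars_in_quartet=3 acc=0x32D35 bytes_emitted=0
After char 3 ('F'=5): chars_in_quartet=4 acc=0xCB4D45 -> emit CB 4D 45, reset; bytes_emitted=3
After char 4 ('K'=10): chars_in_quartet=1 acc=0xA bytes_emitted=3
After char 5 ('g'=32): chars_in_quartet=2 acc=0x2A0 bytes_emitted=3

Answer: 2 0x2A0 3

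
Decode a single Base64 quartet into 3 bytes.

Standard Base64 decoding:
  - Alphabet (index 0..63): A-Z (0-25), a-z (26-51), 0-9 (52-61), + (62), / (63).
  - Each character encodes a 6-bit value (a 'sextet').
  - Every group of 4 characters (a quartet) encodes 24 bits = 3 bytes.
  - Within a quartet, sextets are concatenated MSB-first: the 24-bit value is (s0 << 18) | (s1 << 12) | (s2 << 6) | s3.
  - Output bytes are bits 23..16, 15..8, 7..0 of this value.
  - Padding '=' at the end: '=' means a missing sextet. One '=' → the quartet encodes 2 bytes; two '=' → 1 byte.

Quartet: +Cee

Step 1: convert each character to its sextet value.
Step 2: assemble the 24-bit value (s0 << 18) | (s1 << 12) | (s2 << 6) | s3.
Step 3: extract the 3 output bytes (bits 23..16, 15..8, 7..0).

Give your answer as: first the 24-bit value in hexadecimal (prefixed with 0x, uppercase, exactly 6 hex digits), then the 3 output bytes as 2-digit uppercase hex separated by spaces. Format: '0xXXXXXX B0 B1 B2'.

Answer: 0xF8279E F8 27 9E

Derivation:
Sextets: +=62, C=2, e=30, e=30
24-bit: (62<<18) | (2<<12) | (30<<6) | 30
      = 0xF80000 | 0x002000 | 0x000780 | 0x00001E
      = 0xF8279E
Bytes: (v>>16)&0xFF=F8, (v>>8)&0xFF=27, v&0xFF=9E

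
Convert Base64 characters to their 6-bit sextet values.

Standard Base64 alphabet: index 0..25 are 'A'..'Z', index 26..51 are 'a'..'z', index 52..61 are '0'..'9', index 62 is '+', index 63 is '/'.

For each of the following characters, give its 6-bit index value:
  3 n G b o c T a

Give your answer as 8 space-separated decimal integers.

Answer: 55 39 6 27 40 28 19 26

Derivation:
'3': 0..9 range, 52 + ord('3') − ord('0') = 55
'n': a..z range, 26 + ord('n') − ord('a') = 39
'G': A..Z range, ord('G') − ord('A') = 6
'b': a..z range, 26 + ord('b') − ord('a') = 27
'o': a..z range, 26 + ord('o') − ord('a') = 40
'c': a..z range, 26 + ord('c') − ord('a') = 28
'T': A..Z range, ord('T') − ord('A') = 19
'a': a..z range, 26 + ord('a') − ord('a') = 26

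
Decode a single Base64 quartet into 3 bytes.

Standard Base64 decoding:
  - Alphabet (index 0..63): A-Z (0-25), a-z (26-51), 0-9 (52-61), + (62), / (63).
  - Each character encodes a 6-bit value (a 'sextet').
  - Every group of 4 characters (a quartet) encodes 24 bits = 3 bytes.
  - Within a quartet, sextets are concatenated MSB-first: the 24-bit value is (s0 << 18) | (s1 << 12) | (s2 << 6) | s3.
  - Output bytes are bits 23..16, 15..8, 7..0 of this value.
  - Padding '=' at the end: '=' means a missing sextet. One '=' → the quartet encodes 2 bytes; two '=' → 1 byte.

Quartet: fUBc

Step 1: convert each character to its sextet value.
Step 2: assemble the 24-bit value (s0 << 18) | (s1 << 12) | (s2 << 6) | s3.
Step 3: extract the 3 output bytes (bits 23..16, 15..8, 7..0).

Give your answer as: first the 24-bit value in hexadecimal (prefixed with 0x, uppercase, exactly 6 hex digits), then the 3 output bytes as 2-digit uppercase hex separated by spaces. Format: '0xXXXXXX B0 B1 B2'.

Sextets: f=31, U=20, B=1, c=28
24-bit: (31<<18) | (20<<12) | (1<<6) | 28
      = 0x7C0000 | 0x014000 | 0x000040 | 0x00001C
      = 0x7D405C
Bytes: (v>>16)&0xFF=7D, (v>>8)&0xFF=40, v&0xFF=5C

Answer: 0x7D405C 7D 40 5C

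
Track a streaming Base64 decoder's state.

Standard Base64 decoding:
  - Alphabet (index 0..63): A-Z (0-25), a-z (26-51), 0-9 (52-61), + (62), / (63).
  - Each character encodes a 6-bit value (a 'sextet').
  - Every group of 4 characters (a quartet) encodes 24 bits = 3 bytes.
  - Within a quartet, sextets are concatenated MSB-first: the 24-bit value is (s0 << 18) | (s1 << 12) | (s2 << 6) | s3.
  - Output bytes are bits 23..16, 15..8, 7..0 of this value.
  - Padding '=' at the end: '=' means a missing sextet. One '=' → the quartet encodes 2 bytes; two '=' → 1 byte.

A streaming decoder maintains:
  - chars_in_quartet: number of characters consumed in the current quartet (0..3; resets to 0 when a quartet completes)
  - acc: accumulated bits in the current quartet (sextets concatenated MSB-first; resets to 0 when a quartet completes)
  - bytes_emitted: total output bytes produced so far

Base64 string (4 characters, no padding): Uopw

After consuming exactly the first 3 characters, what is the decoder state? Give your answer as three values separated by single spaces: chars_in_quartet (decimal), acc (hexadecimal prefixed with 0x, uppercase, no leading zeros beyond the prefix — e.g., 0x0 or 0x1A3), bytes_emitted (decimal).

After char 0 ('U'=20): chars_in_quartet=1 acc=0x14 bytes_emitted=0
After char 1 ('o'=40): chars_in_quartet=2 acc=0x528 bytes_emitted=0
After char 2 ('p'=41): chars_in_quartet=3 acc=0x14A29 bytes_emitted=0

Answer: 3 0x14A29 0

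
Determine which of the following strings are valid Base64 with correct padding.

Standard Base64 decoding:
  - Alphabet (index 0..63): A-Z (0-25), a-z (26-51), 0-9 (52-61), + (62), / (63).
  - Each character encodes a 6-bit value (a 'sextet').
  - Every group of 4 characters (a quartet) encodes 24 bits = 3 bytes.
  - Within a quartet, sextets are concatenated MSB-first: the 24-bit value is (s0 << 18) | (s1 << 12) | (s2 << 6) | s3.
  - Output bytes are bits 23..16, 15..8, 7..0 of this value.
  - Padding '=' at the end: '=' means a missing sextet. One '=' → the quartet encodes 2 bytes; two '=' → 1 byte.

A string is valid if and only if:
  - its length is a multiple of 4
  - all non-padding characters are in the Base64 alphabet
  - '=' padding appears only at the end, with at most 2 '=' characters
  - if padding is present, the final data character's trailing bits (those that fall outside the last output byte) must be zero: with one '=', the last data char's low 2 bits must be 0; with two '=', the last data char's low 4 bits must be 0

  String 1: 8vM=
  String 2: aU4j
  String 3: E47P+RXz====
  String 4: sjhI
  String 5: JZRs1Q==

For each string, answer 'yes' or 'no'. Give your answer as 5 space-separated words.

Answer: yes yes no yes yes

Derivation:
String 1: '8vM=' → valid
String 2: 'aU4j' → valid
String 3: 'E47P+RXz====' → invalid (4 pad chars (max 2))
String 4: 'sjhI' → valid
String 5: 'JZRs1Q==' → valid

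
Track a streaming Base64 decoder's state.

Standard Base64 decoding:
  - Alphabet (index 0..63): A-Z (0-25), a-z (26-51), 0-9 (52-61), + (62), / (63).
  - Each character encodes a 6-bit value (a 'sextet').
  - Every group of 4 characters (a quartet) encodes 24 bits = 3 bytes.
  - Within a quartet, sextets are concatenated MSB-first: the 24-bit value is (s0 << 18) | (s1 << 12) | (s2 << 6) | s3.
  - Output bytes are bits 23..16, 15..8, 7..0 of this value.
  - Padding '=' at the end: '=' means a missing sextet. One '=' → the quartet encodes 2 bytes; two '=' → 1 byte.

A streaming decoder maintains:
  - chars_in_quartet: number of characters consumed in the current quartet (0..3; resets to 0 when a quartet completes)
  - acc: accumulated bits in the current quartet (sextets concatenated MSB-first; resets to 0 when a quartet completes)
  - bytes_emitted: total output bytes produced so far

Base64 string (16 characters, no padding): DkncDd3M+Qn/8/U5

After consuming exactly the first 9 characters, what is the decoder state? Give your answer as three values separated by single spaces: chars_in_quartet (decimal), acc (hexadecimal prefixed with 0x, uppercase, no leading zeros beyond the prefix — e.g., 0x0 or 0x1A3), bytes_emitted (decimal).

After char 0 ('D'=3): chars_in_quartet=1 acc=0x3 bytes_emitted=0
After char 1 ('k'=36): chars_in_quartet=2 acc=0xE4 bytes_emitted=0
After char 2 ('n'=39): chars_in_quartet=3 acc=0x3927 bytes_emitted=0
After char 3 ('c'=28): chars_in_quartet=4 acc=0xE49DC -> emit 0E 49 DC, reset; bytes_emitted=3
After char 4 ('D'=3): chars_in_quartet=1 acc=0x3 bytes_emitted=3
After char 5 ('d'=29): chars_in_quartet=2 acc=0xDD bytes_emitted=3
After char 6 ('3'=55): chars_in_quartet=3 acc=0x3777 bytes_emitted=3
After char 7 ('M'=12): chars_in_quartet=4 acc=0xDDDCC -> emit 0D DD CC, reset; bytes_emitted=6
After char 8 ('+'=62): chars_in_quartet=1 acc=0x3E bytes_emitted=6

Answer: 1 0x3E 6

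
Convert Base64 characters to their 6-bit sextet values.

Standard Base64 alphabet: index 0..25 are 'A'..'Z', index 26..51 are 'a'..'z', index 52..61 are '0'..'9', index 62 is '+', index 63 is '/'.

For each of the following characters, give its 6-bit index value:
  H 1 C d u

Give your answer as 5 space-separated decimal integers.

Answer: 7 53 2 29 46

Derivation:
'H': A..Z range, ord('H') − ord('A') = 7
'1': 0..9 range, 52 + ord('1') − ord('0') = 53
'C': A..Z range, ord('C') − ord('A') = 2
'd': a..z range, 26 + ord('d') − ord('a') = 29
'u': a..z range, 26 + ord('u') − ord('a') = 46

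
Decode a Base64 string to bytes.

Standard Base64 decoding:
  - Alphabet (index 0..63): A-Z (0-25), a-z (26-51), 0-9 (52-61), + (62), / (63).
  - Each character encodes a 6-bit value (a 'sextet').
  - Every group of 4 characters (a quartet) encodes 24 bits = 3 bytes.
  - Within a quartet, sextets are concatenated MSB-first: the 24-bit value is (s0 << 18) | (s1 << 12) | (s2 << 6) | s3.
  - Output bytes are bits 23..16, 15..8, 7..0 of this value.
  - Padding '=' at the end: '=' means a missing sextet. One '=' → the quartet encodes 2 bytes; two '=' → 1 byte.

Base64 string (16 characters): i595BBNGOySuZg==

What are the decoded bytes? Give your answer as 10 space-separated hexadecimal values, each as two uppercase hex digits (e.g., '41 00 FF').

Answer: 8B 9F 79 04 13 46 3B 24 AE 66

Derivation:
After char 0 ('i'=34): chars_in_quartet=1 acc=0x22 bytes_emitted=0
After char 1 ('5'=57): chars_in_quartet=2 acc=0x8B9 bytes_emitted=0
After char 2 ('9'=61): chars_in_quartet=3 acc=0x22E7D bytes_emitted=0
After char 3 ('5'=57): chars_in_quartet=4 acc=0x8B9F79 -> emit 8B 9F 79, reset; bytes_emitted=3
After char 4 ('B'=1): chars_in_quartet=1 acc=0x1 bytes_emitted=3
After char 5 ('B'=1): chars_in_quartet=2 acc=0x41 bytes_emitted=3
After char 6 ('N'=13): chars_in_quartet=3 acc=0x104D bytes_emitted=3
After char 7 ('G'=6): chars_in_quartet=4 acc=0x41346 -> emit 04 13 46, reset; bytes_emitted=6
After char 8 ('O'=14): chars_in_quartet=1 acc=0xE bytes_emitted=6
After char 9 ('y'=50): chars_in_quartet=2 acc=0x3B2 bytes_emitted=6
After char 10 ('S'=18): chars_in_quartet=3 acc=0xEC92 bytes_emitted=6
After char 11 ('u'=46): chars_in_quartet=4 acc=0x3B24AE -> emit 3B 24 AE, reset; bytes_emitted=9
After char 12 ('Z'=25): chars_in_quartet=1 acc=0x19 bytes_emitted=9
After char 13 ('g'=32): chars_in_quartet=2 acc=0x660 bytes_emitted=9
Padding '==': partial quartet acc=0x660 -> emit 66; bytes_emitted=10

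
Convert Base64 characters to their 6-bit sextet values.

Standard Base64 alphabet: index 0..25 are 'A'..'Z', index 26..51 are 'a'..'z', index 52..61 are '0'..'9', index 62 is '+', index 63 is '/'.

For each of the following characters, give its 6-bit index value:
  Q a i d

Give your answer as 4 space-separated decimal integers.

'Q': A..Z range, ord('Q') − ord('A') = 16
'a': a..z range, 26 + ord('a') − ord('a') = 26
'i': a..z range, 26 + ord('i') − ord('a') = 34
'd': a..z range, 26 + ord('d') − ord('a') = 29

Answer: 16 26 34 29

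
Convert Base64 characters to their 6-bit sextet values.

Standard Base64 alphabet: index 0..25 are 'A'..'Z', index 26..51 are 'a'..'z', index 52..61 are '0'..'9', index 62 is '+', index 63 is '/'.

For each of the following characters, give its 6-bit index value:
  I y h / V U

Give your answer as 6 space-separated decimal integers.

Answer: 8 50 33 63 21 20

Derivation:
'I': A..Z range, ord('I') − ord('A') = 8
'y': a..z range, 26 + ord('y') − ord('a') = 50
'h': a..z range, 26 + ord('h') − ord('a') = 33
'/': index 63
'V': A..Z range, ord('V') − ord('A') = 21
'U': A..Z range, ord('U') − ord('A') = 20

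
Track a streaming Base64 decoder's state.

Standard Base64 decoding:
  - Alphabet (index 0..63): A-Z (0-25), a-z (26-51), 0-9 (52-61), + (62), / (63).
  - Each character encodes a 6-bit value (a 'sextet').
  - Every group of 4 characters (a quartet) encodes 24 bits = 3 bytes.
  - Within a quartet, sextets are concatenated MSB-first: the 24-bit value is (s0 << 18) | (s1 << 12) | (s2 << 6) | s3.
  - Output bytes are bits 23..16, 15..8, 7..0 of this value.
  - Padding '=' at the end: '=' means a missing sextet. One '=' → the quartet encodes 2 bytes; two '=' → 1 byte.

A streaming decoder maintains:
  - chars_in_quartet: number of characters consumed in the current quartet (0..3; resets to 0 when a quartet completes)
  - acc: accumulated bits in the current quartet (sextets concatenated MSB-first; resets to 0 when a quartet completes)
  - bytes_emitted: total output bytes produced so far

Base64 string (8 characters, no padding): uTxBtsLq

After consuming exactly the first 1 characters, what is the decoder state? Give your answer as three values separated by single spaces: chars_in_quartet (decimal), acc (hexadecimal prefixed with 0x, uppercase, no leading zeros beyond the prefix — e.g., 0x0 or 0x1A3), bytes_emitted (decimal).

Answer: 1 0x2E 0

Derivation:
After char 0 ('u'=46): chars_in_quartet=1 acc=0x2E bytes_emitted=0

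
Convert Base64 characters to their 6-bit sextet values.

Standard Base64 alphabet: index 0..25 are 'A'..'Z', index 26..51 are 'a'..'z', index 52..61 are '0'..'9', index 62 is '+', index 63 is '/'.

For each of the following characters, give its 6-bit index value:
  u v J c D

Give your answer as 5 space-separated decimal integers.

Answer: 46 47 9 28 3

Derivation:
'u': a..z range, 26 + ord('u') − ord('a') = 46
'v': a..z range, 26 + ord('v') − ord('a') = 47
'J': A..Z range, ord('J') − ord('A') = 9
'c': a..z range, 26 + ord('c') − ord('a') = 28
'D': A..Z range, ord('D') − ord('A') = 3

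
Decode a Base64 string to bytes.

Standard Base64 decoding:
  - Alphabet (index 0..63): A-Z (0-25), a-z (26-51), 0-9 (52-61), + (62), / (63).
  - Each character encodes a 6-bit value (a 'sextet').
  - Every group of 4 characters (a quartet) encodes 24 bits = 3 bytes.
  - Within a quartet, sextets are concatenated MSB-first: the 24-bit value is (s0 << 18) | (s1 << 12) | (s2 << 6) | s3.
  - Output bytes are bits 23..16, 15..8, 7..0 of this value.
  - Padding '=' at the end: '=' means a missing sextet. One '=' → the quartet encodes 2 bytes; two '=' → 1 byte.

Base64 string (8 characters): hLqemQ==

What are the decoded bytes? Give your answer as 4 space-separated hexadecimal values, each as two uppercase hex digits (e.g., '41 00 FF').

After char 0 ('h'=33): chars_in_quartet=1 acc=0x21 bytes_emitted=0
After char 1 ('L'=11): chars_in_quartet=2 acc=0x84B bytes_emitted=0
After char 2 ('q'=42): chars_in_quartet=3 acc=0x212EA bytes_emitted=0
After char 3 ('e'=30): chars_in_quartet=4 acc=0x84BA9E -> emit 84 BA 9E, reset; bytes_emitted=3
After char 4 ('m'=38): chars_in_quartet=1 acc=0x26 bytes_emitted=3
After char 5 ('Q'=16): chars_in_quartet=2 acc=0x990 bytes_emitted=3
Padding '==': partial quartet acc=0x990 -> emit 99; bytes_emitted=4

Answer: 84 BA 9E 99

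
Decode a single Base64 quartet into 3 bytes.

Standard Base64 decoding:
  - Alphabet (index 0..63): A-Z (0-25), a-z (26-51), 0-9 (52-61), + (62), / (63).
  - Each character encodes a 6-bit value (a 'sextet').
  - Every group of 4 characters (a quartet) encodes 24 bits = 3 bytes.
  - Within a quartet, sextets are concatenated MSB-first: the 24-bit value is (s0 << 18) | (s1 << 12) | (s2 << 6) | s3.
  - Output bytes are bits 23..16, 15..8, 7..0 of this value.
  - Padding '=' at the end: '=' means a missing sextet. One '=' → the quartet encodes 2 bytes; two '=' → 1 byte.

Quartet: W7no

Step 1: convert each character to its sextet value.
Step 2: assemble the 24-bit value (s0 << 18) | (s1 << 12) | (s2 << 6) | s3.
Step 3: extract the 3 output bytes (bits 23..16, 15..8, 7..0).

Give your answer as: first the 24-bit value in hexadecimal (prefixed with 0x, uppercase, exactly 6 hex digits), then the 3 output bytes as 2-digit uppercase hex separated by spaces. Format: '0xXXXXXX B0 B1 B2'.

Answer: 0x5BB9E8 5B B9 E8

Derivation:
Sextets: W=22, 7=59, n=39, o=40
24-bit: (22<<18) | (59<<12) | (39<<6) | 40
      = 0x580000 | 0x03B000 | 0x0009C0 | 0x000028
      = 0x5BB9E8
Bytes: (v>>16)&0xFF=5B, (v>>8)&0xFF=B9, v&0xFF=E8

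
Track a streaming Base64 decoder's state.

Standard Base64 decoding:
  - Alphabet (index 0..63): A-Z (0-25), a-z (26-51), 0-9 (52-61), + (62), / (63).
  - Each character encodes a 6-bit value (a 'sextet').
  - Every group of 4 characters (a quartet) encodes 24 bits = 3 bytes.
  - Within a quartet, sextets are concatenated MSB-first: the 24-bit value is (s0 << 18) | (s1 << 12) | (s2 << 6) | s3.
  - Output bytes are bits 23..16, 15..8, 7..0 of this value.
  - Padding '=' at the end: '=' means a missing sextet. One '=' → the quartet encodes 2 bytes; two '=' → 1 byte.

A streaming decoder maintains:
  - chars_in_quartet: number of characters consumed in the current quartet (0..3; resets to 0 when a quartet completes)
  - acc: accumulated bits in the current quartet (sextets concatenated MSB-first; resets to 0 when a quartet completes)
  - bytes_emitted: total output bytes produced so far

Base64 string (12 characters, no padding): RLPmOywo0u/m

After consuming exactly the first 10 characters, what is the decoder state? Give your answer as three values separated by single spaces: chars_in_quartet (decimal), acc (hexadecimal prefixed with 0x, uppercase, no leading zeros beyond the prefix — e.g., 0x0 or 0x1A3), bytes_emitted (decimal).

After char 0 ('R'=17): chars_in_quartet=1 acc=0x11 bytes_emitted=0
After char 1 ('L'=11): chars_in_quartet=2 acc=0x44B bytes_emitted=0
After char 2 ('P'=15): chars_in_quartet=3 acc=0x112CF bytes_emitted=0
After char 3 ('m'=38): chars_in_quartet=4 acc=0x44B3E6 -> emit 44 B3 E6, reset; bytes_emitted=3
After char 4 ('O'=14): chars_in_quartet=1 acc=0xE bytes_emitted=3
After char 5 ('y'=50): chars_in_quartet=2 acc=0x3B2 bytes_emitted=3
After char 6 ('w'=48): chars_in_quartet=3 acc=0xECB0 bytes_emitted=3
After char 7 ('o'=40): chars_in_quartet=4 acc=0x3B2C28 -> emit 3B 2C 28, reset; bytes_emitted=6
After char 8 ('0'=52): chars_in_quartet=1 acc=0x34 bytes_emitted=6
After char 9 ('u'=46): chars_in_quartet=2 acc=0xD2E bytes_emitted=6

Answer: 2 0xD2E 6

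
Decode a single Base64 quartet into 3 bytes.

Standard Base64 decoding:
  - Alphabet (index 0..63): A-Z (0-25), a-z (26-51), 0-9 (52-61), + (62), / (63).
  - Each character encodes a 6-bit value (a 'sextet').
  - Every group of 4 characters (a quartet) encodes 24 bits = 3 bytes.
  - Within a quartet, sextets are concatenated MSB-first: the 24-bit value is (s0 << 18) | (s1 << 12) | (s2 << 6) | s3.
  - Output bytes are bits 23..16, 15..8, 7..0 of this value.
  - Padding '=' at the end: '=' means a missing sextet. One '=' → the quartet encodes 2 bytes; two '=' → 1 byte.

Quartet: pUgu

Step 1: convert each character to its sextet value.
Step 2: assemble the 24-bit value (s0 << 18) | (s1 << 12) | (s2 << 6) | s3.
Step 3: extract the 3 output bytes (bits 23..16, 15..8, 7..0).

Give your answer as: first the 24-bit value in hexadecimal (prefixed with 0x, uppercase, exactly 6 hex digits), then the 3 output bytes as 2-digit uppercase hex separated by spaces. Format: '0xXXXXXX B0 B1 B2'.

Answer: 0xA5482E A5 48 2E

Derivation:
Sextets: p=41, U=20, g=32, u=46
24-bit: (41<<18) | (20<<12) | (32<<6) | 46
      = 0xA40000 | 0x014000 | 0x000800 | 0x00002E
      = 0xA5482E
Bytes: (v>>16)&0xFF=A5, (v>>8)&0xFF=48, v&0xFF=2E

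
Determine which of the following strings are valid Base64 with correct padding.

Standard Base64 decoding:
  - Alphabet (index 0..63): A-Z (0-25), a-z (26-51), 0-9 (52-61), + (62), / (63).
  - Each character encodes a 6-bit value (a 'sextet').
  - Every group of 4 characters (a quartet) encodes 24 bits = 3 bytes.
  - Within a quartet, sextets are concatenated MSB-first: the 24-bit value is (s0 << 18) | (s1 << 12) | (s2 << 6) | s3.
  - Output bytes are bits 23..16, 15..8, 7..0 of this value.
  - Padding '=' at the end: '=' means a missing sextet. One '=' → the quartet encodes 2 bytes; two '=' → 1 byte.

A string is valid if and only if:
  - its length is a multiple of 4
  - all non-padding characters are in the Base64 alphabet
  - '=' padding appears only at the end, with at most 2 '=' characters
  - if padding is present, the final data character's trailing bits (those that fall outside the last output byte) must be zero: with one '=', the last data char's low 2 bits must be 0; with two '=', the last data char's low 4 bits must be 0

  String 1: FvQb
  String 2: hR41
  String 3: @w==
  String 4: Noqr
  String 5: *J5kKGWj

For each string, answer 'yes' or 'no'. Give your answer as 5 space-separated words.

String 1: 'FvQb' → valid
String 2: 'hR41' → valid
String 3: '@w==' → invalid (bad char(s): ['@'])
String 4: 'Noqr' → valid
String 5: '*J5kKGWj' → invalid (bad char(s): ['*'])

Answer: yes yes no yes no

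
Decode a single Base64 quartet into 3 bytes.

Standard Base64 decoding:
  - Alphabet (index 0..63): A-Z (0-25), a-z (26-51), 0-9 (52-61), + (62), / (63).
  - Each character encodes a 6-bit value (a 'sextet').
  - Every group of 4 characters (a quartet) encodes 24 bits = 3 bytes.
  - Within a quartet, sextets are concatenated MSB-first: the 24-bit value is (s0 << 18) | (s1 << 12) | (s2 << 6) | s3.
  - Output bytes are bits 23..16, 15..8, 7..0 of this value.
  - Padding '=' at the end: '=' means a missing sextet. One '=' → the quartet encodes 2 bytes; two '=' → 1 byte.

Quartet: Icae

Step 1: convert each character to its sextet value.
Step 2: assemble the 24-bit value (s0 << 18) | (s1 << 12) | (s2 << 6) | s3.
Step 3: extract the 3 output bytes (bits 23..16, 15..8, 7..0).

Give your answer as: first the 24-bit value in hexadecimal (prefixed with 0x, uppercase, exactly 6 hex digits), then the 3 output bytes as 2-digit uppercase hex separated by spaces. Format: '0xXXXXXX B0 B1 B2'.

Answer: 0x21C69E 21 C6 9E

Derivation:
Sextets: I=8, c=28, a=26, e=30
24-bit: (8<<18) | (28<<12) | (26<<6) | 30
      = 0x200000 | 0x01C000 | 0x000680 | 0x00001E
      = 0x21C69E
Bytes: (v>>16)&0xFF=21, (v>>8)&0xFF=C6, v&0xFF=9E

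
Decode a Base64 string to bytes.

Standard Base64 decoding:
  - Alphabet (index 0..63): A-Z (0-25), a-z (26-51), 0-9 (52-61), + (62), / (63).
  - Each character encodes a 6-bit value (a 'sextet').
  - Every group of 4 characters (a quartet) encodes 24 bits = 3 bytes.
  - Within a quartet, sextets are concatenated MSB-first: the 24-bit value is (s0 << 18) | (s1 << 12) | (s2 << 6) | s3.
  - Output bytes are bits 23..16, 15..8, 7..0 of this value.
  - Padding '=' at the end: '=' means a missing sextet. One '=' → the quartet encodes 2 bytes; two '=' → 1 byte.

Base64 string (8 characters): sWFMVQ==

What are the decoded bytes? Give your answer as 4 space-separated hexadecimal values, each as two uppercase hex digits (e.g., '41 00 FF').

After char 0 ('s'=44): chars_in_quartet=1 acc=0x2C bytes_emitted=0
After char 1 ('W'=22): chars_in_quartet=2 acc=0xB16 bytes_emitted=0
After char 2 ('F'=5): chars_in_quartet=3 acc=0x2C585 bytes_emitted=0
After char 3 ('M'=12): chars_in_quartet=4 acc=0xB1614C -> emit B1 61 4C, reset; bytes_emitted=3
After char 4 ('V'=21): chars_in_quartet=1 acc=0x15 bytes_emitted=3
After char 5 ('Q'=16): chars_in_quartet=2 acc=0x550 bytes_emitted=3
Padding '==': partial quartet acc=0x550 -> emit 55; bytes_emitted=4

Answer: B1 61 4C 55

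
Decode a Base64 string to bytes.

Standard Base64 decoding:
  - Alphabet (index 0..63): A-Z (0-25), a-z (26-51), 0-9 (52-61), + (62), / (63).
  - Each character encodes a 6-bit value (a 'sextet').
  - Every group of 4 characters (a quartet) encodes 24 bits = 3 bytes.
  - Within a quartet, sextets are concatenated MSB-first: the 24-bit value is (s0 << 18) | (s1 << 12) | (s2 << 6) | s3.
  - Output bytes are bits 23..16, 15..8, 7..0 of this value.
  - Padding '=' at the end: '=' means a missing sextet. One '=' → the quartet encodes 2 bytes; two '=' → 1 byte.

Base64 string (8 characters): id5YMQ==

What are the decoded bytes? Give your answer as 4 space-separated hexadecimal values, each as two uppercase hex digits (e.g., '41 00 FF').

Answer: 89 DE 58 31

Derivation:
After char 0 ('i'=34): chars_in_quartet=1 acc=0x22 bytes_emitted=0
After char 1 ('d'=29): chars_in_quartet=2 acc=0x89D bytes_emitted=0
After char 2 ('5'=57): chars_in_quartet=3 acc=0x22779 bytes_emitted=0
After char 3 ('Y'=24): chars_in_quartet=4 acc=0x89DE58 -> emit 89 DE 58, reset; bytes_emitted=3
After char 4 ('M'=12): chars_in_quartet=1 acc=0xC bytes_emitted=3
After char 5 ('Q'=16): chars_in_quartet=2 acc=0x310 bytes_emitted=3
Padding '==': partial quartet acc=0x310 -> emit 31; bytes_emitted=4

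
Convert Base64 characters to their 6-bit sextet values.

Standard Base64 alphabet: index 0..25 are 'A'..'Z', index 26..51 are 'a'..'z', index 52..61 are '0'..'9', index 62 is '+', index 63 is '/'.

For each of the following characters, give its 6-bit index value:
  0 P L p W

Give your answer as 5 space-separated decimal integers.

'0': 0..9 range, 52 + ord('0') − ord('0') = 52
'P': A..Z range, ord('P') − ord('A') = 15
'L': A..Z range, ord('L') − ord('A') = 11
'p': a..z range, 26 + ord('p') − ord('a') = 41
'W': A..Z range, ord('W') − ord('A') = 22

Answer: 52 15 11 41 22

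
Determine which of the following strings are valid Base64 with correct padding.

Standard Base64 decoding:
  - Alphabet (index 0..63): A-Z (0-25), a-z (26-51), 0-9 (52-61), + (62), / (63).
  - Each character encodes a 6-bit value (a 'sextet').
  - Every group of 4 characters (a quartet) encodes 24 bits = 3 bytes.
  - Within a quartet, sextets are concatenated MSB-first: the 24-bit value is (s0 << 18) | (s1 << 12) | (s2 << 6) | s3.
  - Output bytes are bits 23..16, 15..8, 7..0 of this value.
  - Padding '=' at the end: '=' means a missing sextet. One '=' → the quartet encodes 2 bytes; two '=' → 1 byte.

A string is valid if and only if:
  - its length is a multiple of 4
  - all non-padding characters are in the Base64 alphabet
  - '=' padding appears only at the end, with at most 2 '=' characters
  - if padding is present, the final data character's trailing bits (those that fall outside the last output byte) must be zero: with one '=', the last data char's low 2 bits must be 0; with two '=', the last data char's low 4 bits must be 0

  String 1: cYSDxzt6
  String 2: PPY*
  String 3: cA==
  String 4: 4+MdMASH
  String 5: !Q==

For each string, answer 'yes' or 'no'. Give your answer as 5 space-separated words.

Answer: yes no yes yes no

Derivation:
String 1: 'cYSDxzt6' → valid
String 2: 'PPY*' → invalid (bad char(s): ['*'])
String 3: 'cA==' → valid
String 4: '4+MdMASH' → valid
String 5: '!Q==' → invalid (bad char(s): ['!'])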